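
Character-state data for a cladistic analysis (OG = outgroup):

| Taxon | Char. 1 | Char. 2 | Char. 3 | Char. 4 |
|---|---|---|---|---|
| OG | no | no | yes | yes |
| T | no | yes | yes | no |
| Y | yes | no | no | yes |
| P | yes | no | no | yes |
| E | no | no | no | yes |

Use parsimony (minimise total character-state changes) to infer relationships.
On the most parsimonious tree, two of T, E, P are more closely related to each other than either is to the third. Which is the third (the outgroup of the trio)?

T

Character polarity is set by the outgroup: the derived state is whichever differs from the outgroup's state, so for Char. 3, Char. 4 the derived state is 'no', and for the remaining characters it is 'yes'.
Char. 1: derived state 'yes' in P and Y only — synapomorphy for {P, Y}.
Char. 2 (derived state 'yes') is unique to T (autapomorphy; uninformative for grouping).
Only E, P, and Y show the derived state 'no' for Char. 3, supporting them as a clade.
Char. 4 (derived state 'no') is unique to T (autapomorphy; uninformative for grouping).
Most parsimonious ingroup topology: (T,((Y,P),E)).
E and P share a more recent common ancestor with each other than either does with T, so T is the least closely related of the three.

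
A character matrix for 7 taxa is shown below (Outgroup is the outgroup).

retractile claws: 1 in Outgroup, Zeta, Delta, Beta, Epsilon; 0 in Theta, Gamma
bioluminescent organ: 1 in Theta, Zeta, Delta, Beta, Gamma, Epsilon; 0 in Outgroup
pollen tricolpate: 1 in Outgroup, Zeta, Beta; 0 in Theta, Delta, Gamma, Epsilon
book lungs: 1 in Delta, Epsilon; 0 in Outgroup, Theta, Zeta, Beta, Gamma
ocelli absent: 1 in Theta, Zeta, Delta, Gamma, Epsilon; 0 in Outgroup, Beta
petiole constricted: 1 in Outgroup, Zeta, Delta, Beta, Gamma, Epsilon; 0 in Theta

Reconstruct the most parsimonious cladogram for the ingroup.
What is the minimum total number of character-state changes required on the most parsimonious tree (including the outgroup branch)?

Character polarity is set by the outgroup: the derived state is whichever differs from the outgroup's state, so for retractile claws, pollen tricolpate, petiole constricted the derived state is '0', and for the remaining characters it is '1'.
retractile claws (derived state '0') is shared by Gamma and Theta — a synapomorphy uniting that clade.
All ingroup taxa share the derived state '1' for bioluminescent organ; it defines the ingroup but does not resolve relationships within it.
Only Delta, Epsilon, Gamma, and Theta show the derived state '0' for pollen tricolpate, supporting them as a clade.
book lungs: derived state '1' in Delta and Epsilon only — synapomorphy for {Delta, Epsilon}.
ocelli absent: derived state '1' in Delta, Epsilon, Gamma, Theta, and Zeta only — synapomorphy for {Delta, Epsilon, Gamma, Theta, Zeta}.
petiole constricted: derived state '0' in Theta only — an autapomorphy, so it tells us nothing about relationships among taxa.
Most parsimonious ingroup topology: ((((Theta,Gamma),(Delta,Epsilon)),Zeta),Beta).
Changes per character on this tree: retractile claws: 1; bioluminescent organ: 1; pollen tricolpate: 1; book lungs: 1; ocelli absent: 1; petiole constricted: 1.
Total = 6.

6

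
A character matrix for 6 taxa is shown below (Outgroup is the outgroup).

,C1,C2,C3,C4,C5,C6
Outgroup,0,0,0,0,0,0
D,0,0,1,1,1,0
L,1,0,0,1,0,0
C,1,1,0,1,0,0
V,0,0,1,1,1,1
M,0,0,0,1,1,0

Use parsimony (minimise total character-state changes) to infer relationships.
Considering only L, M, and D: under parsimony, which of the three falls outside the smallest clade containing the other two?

The outgroup has state '0' for every character, so '1' is the derived state throughout.
C1: derived state '1' in C and L only — synapomorphy for {C, L}.
C2: derived state '1' in C only — an autapomorphy, so it tells us nothing about relationships among taxa.
Only D and V show the derived state '1' for C3, supporting them as a clade.
All ingroup taxa share the derived state '1' for C4; it defines the ingroup but does not resolve relationships within it.
C5 (derived state '1') is shared by D, M, and V — a synapomorphy uniting that clade.
C6 (derived state '1') is unique to V (autapomorphy; uninformative for grouping).
Most parsimonious ingroup topology: (((D,V),M),(L,C)).
M and D share a more recent common ancestor with each other than either does with L, so L is the least closely related of the three.

L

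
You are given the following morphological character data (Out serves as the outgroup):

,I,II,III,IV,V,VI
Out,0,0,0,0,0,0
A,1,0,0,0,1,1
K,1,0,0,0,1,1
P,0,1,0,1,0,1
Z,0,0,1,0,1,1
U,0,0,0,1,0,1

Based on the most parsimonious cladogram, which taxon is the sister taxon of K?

A

The outgroup has state '0' for every character, so '1' is the derived state throughout.
I: derived state '1' in A and K only — synapomorphy for {A, K}.
II (derived state '1') is unique to P (autapomorphy; uninformative for grouping).
III: derived state '1' in Z only — an autapomorphy, so it tells us nothing about relationships among taxa.
IV (derived state '1') is shared by P and U — a synapomorphy uniting that clade.
V (derived state '1') is shared by A, K, and Z — a synapomorphy uniting that clade.
VI (derived state '1') is shared by all ingroup taxa — unites the whole ingroup.
Most parsimonious ingroup topology: (((A,K),Z),(P,U)).
K and A form a cherry on this tree, so they are sister taxa.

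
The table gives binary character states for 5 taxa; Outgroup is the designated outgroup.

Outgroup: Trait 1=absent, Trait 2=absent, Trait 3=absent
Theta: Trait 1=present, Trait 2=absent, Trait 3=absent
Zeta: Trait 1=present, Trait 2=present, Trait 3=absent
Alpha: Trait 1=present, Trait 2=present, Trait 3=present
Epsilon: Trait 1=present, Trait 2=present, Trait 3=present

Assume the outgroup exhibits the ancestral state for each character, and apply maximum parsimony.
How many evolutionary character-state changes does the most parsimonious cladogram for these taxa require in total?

3

The outgroup has state 'absent' for every character, so 'present' is the derived state throughout.
All ingroup taxa share the derived state 'present' for Trait 1; it defines the ingroup but does not resolve relationships within it.
Trait 2 (derived state 'present') is shared by Alpha, Epsilon, and Zeta — a synapomorphy uniting that clade.
Only Alpha and Epsilon show the derived state 'present' for Trait 3, supporting them as a clade.
Most parsimonious ingroup topology: (Theta,(Zeta,(Alpha,Epsilon))).
Changes per character on this tree: Trait 1: 1; Trait 2: 1; Trait 3: 1.
Total = 3.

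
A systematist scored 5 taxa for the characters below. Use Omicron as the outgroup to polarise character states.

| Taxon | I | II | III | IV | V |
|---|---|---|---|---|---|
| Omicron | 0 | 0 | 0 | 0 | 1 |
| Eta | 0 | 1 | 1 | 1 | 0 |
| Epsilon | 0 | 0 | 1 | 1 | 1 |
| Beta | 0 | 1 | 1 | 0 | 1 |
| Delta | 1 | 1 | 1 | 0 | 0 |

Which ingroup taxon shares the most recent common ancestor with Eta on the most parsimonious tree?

Delta

Character polarity is set by the outgroup: the derived state is whichever differs from the outgroup's state, so for V the derived state is '0', and for the remaining characters it is '1'.
I (derived state '1') is unique to Delta (autapomorphy; uninformative for grouping).
Only Beta, Delta, and Eta show the derived state '1' for II, supporting them as a clade.
III (derived state '1') is shared by all ingroup taxa — unites the whole ingroup.
IV groups Epsilon and Eta, which is incompatible with the clades supported by the remaining characters; treating it as convergent (homoplasy) costs fewer steps than any alternative tree.
Only Delta and Eta show the derived state '0' for V, supporting them as a clade.
Most parsimonious ingroup topology: (((Eta,Delta),Beta),Epsilon).
Eta and Delta form a cherry on this tree, so they are sister taxa.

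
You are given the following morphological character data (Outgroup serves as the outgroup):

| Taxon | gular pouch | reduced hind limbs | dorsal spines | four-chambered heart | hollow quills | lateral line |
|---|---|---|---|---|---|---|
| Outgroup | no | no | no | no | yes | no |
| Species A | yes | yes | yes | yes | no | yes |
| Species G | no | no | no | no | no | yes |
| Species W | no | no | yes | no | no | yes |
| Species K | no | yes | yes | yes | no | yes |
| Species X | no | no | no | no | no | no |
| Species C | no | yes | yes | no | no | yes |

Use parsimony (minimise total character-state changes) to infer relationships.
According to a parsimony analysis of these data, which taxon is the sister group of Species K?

Species A

Character polarity is set by the outgroup: the derived state is whichever differs from the outgroup's state, so for hollow quills the derived state is 'no', and for the remaining characters it is 'yes'.
gular pouch (derived state 'yes') is unique to Species A (autapomorphy; uninformative for grouping).
Only Species A, Species C, and Species K show the derived state 'yes' for reduced hind limbs, supporting them as a clade.
Only Species A, Species C, Species K, and Species W show the derived state 'yes' for dorsal spines, supporting them as a clade.
four-chambered heart (derived state 'yes') is shared by Species A and Species K — a synapomorphy uniting that clade.
All ingroup taxa share the derived state 'no' for hollow quills; it defines the ingroup but does not resolve relationships within it.
Only Species A, Species C, Species G, Species K, and Species W show the derived state 'yes' for lateral line, supporting them as a clade.
Most parsimonious ingroup topology: (((((Species A,Species K),Species C),Species W),Species G),Species X).
Species K and Species A form a cherry on this tree, so they are sister taxa.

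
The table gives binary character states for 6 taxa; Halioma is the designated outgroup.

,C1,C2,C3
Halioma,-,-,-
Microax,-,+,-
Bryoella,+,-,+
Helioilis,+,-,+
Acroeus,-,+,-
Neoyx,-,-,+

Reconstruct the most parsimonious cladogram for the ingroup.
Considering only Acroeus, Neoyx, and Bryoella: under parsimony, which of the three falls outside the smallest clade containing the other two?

Acroeus

The outgroup has state '-' for every character, so '+' is the derived state throughout.
C1 (derived state '+') is shared by Bryoella and Helioilis — a synapomorphy uniting that clade.
Only Acroeus and Microax show the derived state '+' for C2, supporting them as a clade.
Only Bryoella, Helioilis, and Neoyx show the derived state '+' for C3, supporting them as a clade.
Most parsimonious ingroup topology: ((Microax,Acroeus),((Bryoella,Helioilis),Neoyx)).
Bryoella and Neoyx share a more recent common ancestor with each other than either does with Acroeus, so Acroeus is the least closely related of the three.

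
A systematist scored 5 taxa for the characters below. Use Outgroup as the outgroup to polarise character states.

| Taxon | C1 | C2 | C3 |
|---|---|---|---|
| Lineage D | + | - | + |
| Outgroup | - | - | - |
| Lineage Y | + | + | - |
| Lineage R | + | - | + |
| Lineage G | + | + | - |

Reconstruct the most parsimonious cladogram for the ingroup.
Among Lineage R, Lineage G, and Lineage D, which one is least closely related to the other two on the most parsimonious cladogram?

Lineage G

The outgroup has state '-' for every character, so '+' is the derived state throughout.
All ingroup taxa share the derived state '+' for C1; it defines the ingroup but does not resolve relationships within it.
C2 (derived state '+') is shared by Lineage G and Lineage Y — a synapomorphy uniting that clade.
C3: derived state '+' in Lineage D and Lineage R only — synapomorphy for {Lineage D, Lineage R}.
Most parsimonious ingroup topology: ((Lineage R,Lineage D),(Lineage Y,Lineage G)).
Lineage R and Lineage D share a more recent common ancestor with each other than either does with Lineage G, so Lineage G is the least closely related of the three.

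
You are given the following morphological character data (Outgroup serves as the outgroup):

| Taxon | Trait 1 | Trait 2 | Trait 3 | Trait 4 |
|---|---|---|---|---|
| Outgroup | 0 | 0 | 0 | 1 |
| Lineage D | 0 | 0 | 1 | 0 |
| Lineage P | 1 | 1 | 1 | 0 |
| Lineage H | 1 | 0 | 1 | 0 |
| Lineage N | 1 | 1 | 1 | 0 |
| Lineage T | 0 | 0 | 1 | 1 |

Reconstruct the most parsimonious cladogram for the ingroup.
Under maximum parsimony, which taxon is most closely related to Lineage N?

Lineage P

Character polarity is set by the outgroup: the derived state is whichever differs from the outgroup's state, so for Trait 4 the derived state is '0', and for the remaining characters it is '1'.
Trait 1 (derived state '1') is shared by Lineage H, Lineage N, and Lineage P — a synapomorphy uniting that clade.
Trait 2: derived state '1' in Lineage N and Lineage P only — synapomorphy for {Lineage N, Lineage P}.
Trait 3 (derived state '1') is shared by all ingroup taxa — unites the whole ingroup.
Trait 4: derived state '0' in Lineage D, Lineage H, Lineage N, and Lineage P only — synapomorphy for {Lineage D, Lineage H, Lineage N, Lineage P}.
Most parsimonious ingroup topology: (((Lineage H,(Lineage P,Lineage N)),Lineage D),Lineage T).
Lineage N and Lineage P form a cherry on this tree, so they are sister taxa.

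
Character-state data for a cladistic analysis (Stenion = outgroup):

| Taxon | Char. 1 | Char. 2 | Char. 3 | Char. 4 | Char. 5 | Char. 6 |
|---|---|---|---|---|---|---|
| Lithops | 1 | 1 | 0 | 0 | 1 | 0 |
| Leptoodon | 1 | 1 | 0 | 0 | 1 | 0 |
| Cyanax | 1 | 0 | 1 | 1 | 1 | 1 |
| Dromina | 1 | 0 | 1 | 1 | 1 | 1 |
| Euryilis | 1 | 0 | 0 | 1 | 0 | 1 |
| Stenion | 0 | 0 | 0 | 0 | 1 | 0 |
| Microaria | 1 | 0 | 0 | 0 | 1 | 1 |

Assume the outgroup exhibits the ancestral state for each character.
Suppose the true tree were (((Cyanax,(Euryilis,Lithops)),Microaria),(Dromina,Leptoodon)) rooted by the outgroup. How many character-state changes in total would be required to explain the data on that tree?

12

Map each character onto (((Cyanax,(Euryilis,Lithops)),Microaria),(Dromina,Leptoodon)) (rooted by Stenion) and count the minimum state changes it requires (Fitch parsimony):
Char. 1: 1; Char. 2: 2; Char. 3: 2; Char. 4: 3; Char. 5: 1; Char. 6: 3.
Total tree length = 12.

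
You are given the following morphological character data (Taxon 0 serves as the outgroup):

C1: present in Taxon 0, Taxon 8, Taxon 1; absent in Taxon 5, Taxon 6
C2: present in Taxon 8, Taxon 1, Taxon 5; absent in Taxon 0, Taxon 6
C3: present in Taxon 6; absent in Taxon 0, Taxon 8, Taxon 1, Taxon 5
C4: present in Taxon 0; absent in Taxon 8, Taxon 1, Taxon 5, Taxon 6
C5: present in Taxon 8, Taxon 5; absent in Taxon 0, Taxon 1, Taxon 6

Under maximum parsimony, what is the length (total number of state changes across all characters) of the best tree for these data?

Character polarity is set by the outgroup: the derived state is whichever differs from the outgroup's state, so for C1, C4 the derived state is 'absent', and for the remaining characters it is 'present'.
C1 (state 'absent') occurs in Taxon 5 and Taxon 6 but conflicts with the nesting implied by the other characters — most parsimoniously interpreted as homoplasy.
C2: derived state 'present' in Taxon 1, Taxon 5, and Taxon 8 only — synapomorphy for {Taxon 1, Taxon 5, Taxon 8}.
C3 (derived state 'present') is unique to Taxon 6 (autapomorphy; uninformative for grouping).
All ingroup taxa share the derived state 'absent' for C4; it defines the ingroup but does not resolve relationships within it.
Only Taxon 5 and Taxon 8 show the derived state 'present' for C5, supporting them as a clade.
Most parsimonious ingroup topology: (((Taxon 8,Taxon 5),Taxon 1),Taxon 6).
Changes per character on this tree: C1: 2; C2: 1; C3: 1; C4: 1; C5: 1.
Total = 6.

6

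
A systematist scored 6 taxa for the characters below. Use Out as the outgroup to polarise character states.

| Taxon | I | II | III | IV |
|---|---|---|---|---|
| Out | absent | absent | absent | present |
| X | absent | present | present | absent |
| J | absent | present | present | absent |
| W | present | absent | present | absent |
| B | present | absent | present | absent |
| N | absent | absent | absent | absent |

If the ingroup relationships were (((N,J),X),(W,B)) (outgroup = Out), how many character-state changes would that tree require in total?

Map each character onto (((N,J),X),(W,B)) (rooted by Out) and count the minimum state changes it requires (Fitch parsimony):
I: 1; II: 2; III: 2; IV: 1.
Total tree length = 6.

6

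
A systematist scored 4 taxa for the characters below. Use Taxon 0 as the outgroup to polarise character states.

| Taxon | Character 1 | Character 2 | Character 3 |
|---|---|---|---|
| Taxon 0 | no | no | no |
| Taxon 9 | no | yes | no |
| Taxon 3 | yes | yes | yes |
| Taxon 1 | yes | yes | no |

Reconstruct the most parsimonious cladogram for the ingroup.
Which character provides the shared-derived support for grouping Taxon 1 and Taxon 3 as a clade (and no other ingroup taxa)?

Character 1

The outgroup has state 'no' for every character, so 'yes' is the derived state throughout.
Character 1 (derived state 'yes') is shared by Taxon 1 and Taxon 3 — a synapomorphy uniting that clade.
Character 2 (derived state 'yes') is shared by all ingroup taxa — unites the whole ingroup.
Character 3: derived state 'yes' in Taxon 3 only — an autapomorphy, so it tells us nothing about relationships among taxa.
Most parsimonious ingroup topology: (Taxon 9,(Taxon 3,Taxon 1)).
The clade {Taxon 1, Taxon 3} is supported by Character 1: its derived state 'yes' occurs in exactly those taxa and in no other taxon (including the outgroup).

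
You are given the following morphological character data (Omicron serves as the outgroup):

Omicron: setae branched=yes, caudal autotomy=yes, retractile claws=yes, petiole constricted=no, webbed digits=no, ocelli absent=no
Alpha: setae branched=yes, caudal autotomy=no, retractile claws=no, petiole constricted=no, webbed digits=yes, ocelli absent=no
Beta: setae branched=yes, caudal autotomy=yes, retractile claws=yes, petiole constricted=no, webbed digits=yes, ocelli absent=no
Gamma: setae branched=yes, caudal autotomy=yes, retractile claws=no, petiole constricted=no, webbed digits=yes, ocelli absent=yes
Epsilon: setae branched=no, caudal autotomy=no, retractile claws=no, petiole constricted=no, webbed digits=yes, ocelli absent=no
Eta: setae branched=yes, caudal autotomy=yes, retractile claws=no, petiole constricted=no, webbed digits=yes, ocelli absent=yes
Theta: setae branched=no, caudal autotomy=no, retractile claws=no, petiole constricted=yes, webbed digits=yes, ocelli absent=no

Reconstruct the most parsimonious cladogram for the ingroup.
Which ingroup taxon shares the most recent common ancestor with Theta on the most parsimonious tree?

Character polarity is set by the outgroup: the derived state is whichever differs from the outgroup's state, so for setae branched, caudal autotomy, retractile claws the derived state is 'no', and for the remaining characters it is 'yes'.
Only Epsilon and Theta show the derived state 'no' for setae branched, supporting them as a clade.
Only Alpha, Epsilon, and Theta show the derived state 'no' for caudal autotomy, supporting them as a clade.
retractile claws: derived state 'no' in Alpha, Epsilon, Eta, Gamma, and Theta only — synapomorphy for {Alpha, Epsilon, Eta, Gamma, Theta}.
petiole constricted (derived state 'yes') is unique to Theta (autapomorphy; uninformative for grouping).
webbed digits (derived state 'yes') is shared by all ingroup taxa — unites the whole ingroup.
ocelli absent (derived state 'yes') is shared by Eta and Gamma — a synapomorphy uniting that clade.
Most parsimonious ingroup topology: (((Alpha,(Epsilon,Theta)),(Gamma,Eta)),Beta).
Theta and Epsilon form a cherry on this tree, so they are sister taxa.

Epsilon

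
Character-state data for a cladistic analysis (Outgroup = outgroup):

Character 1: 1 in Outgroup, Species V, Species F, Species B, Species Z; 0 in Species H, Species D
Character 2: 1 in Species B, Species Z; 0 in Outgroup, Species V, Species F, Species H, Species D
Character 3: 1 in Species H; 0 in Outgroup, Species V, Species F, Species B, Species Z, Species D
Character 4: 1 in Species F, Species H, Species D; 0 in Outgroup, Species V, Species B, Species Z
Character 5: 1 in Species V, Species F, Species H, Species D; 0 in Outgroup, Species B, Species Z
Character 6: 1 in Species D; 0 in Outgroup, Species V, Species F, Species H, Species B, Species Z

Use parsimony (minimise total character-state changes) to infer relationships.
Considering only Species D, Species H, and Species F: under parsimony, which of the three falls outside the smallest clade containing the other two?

Character polarity is set by the outgroup: the derived state is whichever differs from the outgroup's state, so for Character 1 the derived state is '0', and for the remaining characters it is '1'.
Character 1: derived state '0' in Species D and Species H only — synapomorphy for {Species D, Species H}.
Character 2 (derived state '1') is shared by Species B and Species Z — a synapomorphy uniting that clade.
Character 3: derived state '1' in Species H only — an autapomorphy, so it tells us nothing about relationships among taxa.
Character 4: derived state '1' in Species D, Species F, and Species H only — synapomorphy for {Species D, Species F, Species H}.
Only Species D, Species F, Species H, and Species V show the derived state '1' for Character 5, supporting them as a clade.
Character 6 (derived state '1') is unique to Species D (autapomorphy; uninformative for grouping).
Most parsimonious ingroup topology: ((Species V,(Species F,(Species H,Species D))),(Species B,Species Z)).
Species D and Species H share a more recent common ancestor with each other than either does with Species F, so Species F is the least closely related of the three.

Species F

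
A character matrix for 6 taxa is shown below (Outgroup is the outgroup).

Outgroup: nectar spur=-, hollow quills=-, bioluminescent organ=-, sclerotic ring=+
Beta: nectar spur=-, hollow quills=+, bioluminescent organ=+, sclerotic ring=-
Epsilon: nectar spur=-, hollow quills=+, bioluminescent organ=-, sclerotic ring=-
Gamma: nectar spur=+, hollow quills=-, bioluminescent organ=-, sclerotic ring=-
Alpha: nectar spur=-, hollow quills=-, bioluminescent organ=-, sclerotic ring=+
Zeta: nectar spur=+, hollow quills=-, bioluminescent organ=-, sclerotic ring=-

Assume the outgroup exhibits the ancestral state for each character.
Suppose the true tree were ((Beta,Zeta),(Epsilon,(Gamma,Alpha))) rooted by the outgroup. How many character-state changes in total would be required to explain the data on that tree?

Map each character onto ((Beta,Zeta),(Epsilon,(Gamma,Alpha))) (rooted by Outgroup) and count the minimum state changes it requires (Fitch parsimony):
nectar spur: 2; hollow quills: 2; bioluminescent organ: 1; sclerotic ring: 2.
Total tree length = 7.

7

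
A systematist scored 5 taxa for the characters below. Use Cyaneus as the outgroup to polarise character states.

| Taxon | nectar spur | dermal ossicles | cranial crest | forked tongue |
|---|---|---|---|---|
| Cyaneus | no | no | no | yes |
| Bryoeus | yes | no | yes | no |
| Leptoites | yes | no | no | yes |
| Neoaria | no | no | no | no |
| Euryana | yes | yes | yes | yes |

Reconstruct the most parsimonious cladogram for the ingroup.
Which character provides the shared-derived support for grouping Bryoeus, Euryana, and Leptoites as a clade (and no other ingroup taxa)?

Character polarity is set by the outgroup: the derived state is whichever differs from the outgroup's state, so for forked tongue the derived state is 'no', and for the remaining characters it is 'yes'.
Only Bryoeus, Euryana, and Leptoites show the derived state 'yes' for nectar spur, supporting them as a clade.
dermal ossicles: derived state 'yes' in Euryana only — an autapomorphy, so it tells us nothing about relationships among taxa.
Only Bryoeus and Euryana show the derived state 'yes' for cranial crest, supporting them as a clade.
forked tongue (state 'no') occurs in Bryoeus and Neoaria but conflicts with the nesting implied by the other characters — most parsimoniously interpreted as homoplasy.
Most parsimonious ingroup topology: (((Bryoeus,Euryana),Leptoites),Neoaria).
The clade {Bryoeus, Euryana, Leptoites} is supported by nectar spur: its derived state 'yes' occurs in exactly those taxa and in no other taxon (including the outgroup).

nectar spur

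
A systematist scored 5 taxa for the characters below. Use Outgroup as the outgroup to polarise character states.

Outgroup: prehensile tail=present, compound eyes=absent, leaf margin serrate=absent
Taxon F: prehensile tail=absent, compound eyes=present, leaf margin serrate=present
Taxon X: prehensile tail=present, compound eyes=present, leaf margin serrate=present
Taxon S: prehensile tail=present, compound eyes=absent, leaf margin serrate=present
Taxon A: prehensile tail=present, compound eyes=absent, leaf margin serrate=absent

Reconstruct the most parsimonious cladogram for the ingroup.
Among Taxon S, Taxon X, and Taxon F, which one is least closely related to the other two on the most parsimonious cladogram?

Character polarity is set by the outgroup: the derived state is whichever differs from the outgroup's state, so for prehensile tail the derived state is 'absent', and for the remaining characters it is 'present'.
prehensile tail (derived state 'absent') is unique to Taxon F (autapomorphy; uninformative for grouping).
compound eyes: derived state 'present' in Taxon F and Taxon X only — synapomorphy for {Taxon F, Taxon X}.
leaf margin serrate: derived state 'present' in Taxon F, Taxon S, and Taxon X only — synapomorphy for {Taxon F, Taxon S, Taxon X}.
Most parsimonious ingroup topology: (((Taxon F,Taxon X),Taxon S),Taxon A).
Taxon F and Taxon X share a more recent common ancestor with each other than either does with Taxon S, so Taxon S is the least closely related of the three.

Taxon S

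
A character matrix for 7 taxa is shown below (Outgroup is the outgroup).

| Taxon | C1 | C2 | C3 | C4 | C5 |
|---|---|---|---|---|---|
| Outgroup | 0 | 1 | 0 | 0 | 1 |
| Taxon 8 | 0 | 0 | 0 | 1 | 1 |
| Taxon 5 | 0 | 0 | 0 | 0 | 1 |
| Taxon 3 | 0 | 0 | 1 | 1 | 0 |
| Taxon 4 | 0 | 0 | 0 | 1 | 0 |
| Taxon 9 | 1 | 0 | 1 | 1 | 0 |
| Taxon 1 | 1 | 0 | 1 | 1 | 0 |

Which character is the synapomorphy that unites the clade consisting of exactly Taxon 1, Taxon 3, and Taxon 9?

C3

Character polarity is set by the outgroup: the derived state is whichever differs from the outgroup's state, so for C2, C5 the derived state is '0', and for the remaining characters it is '1'.
C1: derived state '1' in Taxon 1 and Taxon 9 only — synapomorphy for {Taxon 1, Taxon 9}.
All ingroup taxa share the derived state '0' for C2; it defines the ingroup but does not resolve relationships within it.
C3 (derived state '1') is shared by Taxon 1, Taxon 3, and Taxon 9 — a synapomorphy uniting that clade.
Only Taxon 1, Taxon 3, Taxon 4, Taxon 8, and Taxon 9 show the derived state '1' for C4, supporting them as a clade.
C5 (derived state '0') is shared by Taxon 1, Taxon 3, Taxon 4, and Taxon 9 — a synapomorphy uniting that clade.
Most parsimonious ingroup topology: ((Taxon 8,((Taxon 3,(Taxon 9,Taxon 1)),Taxon 4)),Taxon 5).
The clade {Taxon 1, Taxon 3, Taxon 9} is supported by C3: its derived state '1' occurs in exactly those taxa and in no other taxon (including the outgroup).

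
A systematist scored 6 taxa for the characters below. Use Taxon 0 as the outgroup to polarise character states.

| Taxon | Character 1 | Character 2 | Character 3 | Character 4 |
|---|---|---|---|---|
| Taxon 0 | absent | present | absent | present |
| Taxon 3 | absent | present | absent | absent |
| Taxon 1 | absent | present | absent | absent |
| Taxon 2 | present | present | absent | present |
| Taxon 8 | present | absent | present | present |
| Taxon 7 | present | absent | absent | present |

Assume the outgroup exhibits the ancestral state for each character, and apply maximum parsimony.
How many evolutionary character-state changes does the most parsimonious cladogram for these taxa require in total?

Character polarity is set by the outgroup: the derived state is whichever differs from the outgroup's state, so for Character 2, Character 4 the derived state is 'absent', and for the remaining characters it is 'present'.
Only Taxon 2, Taxon 7, and Taxon 8 show the derived state 'present' for Character 1, supporting them as a clade.
Character 2 (derived state 'absent') is shared by Taxon 7 and Taxon 8 — a synapomorphy uniting that clade.
Character 3: derived state 'present' in Taxon 8 only — an autapomorphy, so it tells us nothing about relationships among taxa.
Character 4 (derived state 'absent') is shared by Taxon 1 and Taxon 3 — a synapomorphy uniting that clade.
Most parsimonious ingroup topology: ((Taxon 3,Taxon 1),(Taxon 2,(Taxon 8,Taxon 7))).
Changes per character on this tree: Character 1: 1; Character 2: 1; Character 3: 1; Character 4: 1.
Total = 4.

4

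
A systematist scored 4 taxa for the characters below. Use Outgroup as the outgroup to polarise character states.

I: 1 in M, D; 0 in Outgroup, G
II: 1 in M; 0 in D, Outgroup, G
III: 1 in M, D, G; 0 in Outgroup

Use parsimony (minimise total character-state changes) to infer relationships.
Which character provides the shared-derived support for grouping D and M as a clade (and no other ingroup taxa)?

The outgroup has state '0' for every character, so '1' is the derived state throughout.
I: derived state '1' in D and M only — synapomorphy for {D, M}.
II: derived state '1' in M only — an autapomorphy, so it tells us nothing about relationships among taxa.
All ingroup taxa share the derived state '1' for III; it defines the ingroup but does not resolve relationships within it.
Most parsimonious ingroup topology: (G,(D,M)).
The clade {D, M} is supported by I: its derived state '1' occurs in exactly those taxa and in no other taxon (including the outgroup).

I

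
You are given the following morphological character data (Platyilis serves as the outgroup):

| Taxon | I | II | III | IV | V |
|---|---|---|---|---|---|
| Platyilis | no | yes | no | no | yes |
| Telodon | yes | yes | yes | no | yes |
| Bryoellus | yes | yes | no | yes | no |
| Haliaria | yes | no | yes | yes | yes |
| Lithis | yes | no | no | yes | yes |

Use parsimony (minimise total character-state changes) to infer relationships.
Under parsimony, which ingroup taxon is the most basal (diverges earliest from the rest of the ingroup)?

Character polarity is set by the outgroup: the derived state is whichever differs from the outgroup's state, so for II, V the derived state is 'no', and for the remaining characters it is 'yes'.
All ingroup taxa share the derived state 'yes' for I; it defines the ingroup but does not resolve relationships within it.
II (derived state 'no') is shared by Haliaria and Lithis — a synapomorphy uniting that clade.
III (state 'yes') occurs in Haliaria and Telodon but conflicts with the nesting implied by the other characters — most parsimoniously interpreted as homoplasy.
Only Bryoellus, Haliaria, and Lithis show the derived state 'yes' for IV, supporting them as a clade.
V: derived state 'no' in Bryoellus only — an autapomorphy, so it tells us nothing about relationships among taxa.
Most parsimonious ingroup topology: (Telodon,(Bryoellus,(Haliaria,Lithis))).
Telodon is sister to the clade containing all other ingroup taxa, so it is the earliest-diverging (most basal) ingroup lineage.

Telodon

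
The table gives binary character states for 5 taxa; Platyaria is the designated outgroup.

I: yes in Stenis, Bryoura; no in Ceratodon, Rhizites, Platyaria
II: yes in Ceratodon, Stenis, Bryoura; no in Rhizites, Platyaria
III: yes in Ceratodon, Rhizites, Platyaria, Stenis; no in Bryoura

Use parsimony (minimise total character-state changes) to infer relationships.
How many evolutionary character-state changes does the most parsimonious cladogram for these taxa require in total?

Character polarity is set by the outgroup: the derived state is whichever differs from the outgroup's state, so for III the derived state is 'no', and for the remaining characters it is 'yes'.
I (derived state 'yes') is shared by Bryoura and Stenis — a synapomorphy uniting that clade.
Only Bryoura, Ceratodon, and Stenis show the derived state 'yes' for II, supporting them as a clade.
III: derived state 'no' in Bryoura only — an autapomorphy, so it tells us nothing about relationships among taxa.
Most parsimonious ingroup topology: ((Ceratodon,(Bryoura,Stenis)),Rhizites).
Changes per character on this tree: I: 1; II: 1; III: 1.
Total = 3.

3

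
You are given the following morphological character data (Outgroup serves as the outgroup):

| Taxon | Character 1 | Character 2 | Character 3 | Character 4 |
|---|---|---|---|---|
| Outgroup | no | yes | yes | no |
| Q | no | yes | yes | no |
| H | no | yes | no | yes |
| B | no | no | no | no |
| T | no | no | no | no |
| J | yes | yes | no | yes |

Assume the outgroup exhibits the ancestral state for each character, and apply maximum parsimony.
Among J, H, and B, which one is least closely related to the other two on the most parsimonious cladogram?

B

Character polarity is set by the outgroup: the derived state is whichever differs from the outgroup's state, so for Character 2, Character 3 the derived state is 'no', and for the remaining characters it is 'yes'.
Character 1: derived state 'yes' in J only — an autapomorphy, so it tells us nothing about relationships among taxa.
Character 2 (derived state 'no') is shared by B and T — a synapomorphy uniting that clade.
Character 3: derived state 'no' in B, H, J, and T only — synapomorphy for {B, H, J, T}.
Only H and J show the derived state 'yes' for Character 4, supporting them as a clade.
Most parsimonious ingroup topology: (Q,((H,J),(B,T))).
H and J share a more recent common ancestor with each other than either does with B, so B is the least closely related of the three.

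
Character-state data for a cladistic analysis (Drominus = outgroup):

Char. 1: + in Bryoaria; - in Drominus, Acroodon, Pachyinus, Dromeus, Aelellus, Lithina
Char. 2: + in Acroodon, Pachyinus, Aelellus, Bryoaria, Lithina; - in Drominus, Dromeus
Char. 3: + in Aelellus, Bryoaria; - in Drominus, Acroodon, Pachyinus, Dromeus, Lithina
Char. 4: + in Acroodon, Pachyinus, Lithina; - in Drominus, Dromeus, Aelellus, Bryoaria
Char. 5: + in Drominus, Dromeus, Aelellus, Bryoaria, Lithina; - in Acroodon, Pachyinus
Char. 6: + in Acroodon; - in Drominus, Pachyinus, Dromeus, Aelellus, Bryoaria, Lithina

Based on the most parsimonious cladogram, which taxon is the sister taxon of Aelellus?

Bryoaria

Character polarity is set by the outgroup: the derived state is whichever differs from the outgroup's state, so for Char. 5 the derived state is '-', and for the remaining characters it is '+'.
Char. 1 (derived state '+') is unique to Bryoaria (autapomorphy; uninformative for grouping).
Only Acroodon, Aelellus, Bryoaria, Lithina, and Pachyinus show the derived state '+' for Char. 2, supporting them as a clade.
Only Aelellus and Bryoaria show the derived state '+' for Char. 3, supporting them as a clade.
Only Acroodon, Lithina, and Pachyinus show the derived state '+' for Char. 4, supporting them as a clade.
Char. 5 (derived state '-') is shared by Acroodon and Pachyinus — a synapomorphy uniting that clade.
Char. 6: derived state '+' in Acroodon only — an autapomorphy, so it tells us nothing about relationships among taxa.
Most parsimonious ingroup topology: ((((Acroodon,Pachyinus),Lithina),(Aelellus,Bryoaria)),Dromeus).
Aelellus and Bryoaria form a cherry on this tree, so they are sister taxa.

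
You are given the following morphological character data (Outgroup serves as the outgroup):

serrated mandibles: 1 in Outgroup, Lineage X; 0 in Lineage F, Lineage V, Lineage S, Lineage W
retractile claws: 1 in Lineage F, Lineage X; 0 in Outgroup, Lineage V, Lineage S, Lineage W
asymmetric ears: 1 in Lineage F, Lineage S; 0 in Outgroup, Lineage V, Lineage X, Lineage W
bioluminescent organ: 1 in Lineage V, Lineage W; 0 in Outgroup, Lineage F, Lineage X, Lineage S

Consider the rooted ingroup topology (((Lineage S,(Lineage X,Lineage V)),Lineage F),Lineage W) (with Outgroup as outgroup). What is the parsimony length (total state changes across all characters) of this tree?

Map each character onto (((Lineage S,(Lineage X,Lineage V)),Lineage F),Lineage W) (rooted by Outgroup) and count the minimum state changes it requires (Fitch parsimony):
serrated mandibles: 2; retractile claws: 2; asymmetric ears: 2; bioluminescent organ: 2.
Total tree length = 8.

8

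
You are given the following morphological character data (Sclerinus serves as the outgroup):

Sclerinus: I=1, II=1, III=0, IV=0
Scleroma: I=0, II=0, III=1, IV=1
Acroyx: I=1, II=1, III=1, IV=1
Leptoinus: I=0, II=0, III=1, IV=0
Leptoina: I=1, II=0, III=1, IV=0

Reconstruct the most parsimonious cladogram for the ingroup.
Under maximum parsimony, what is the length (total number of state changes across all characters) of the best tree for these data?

Character polarity is set by the outgroup: the derived state is whichever differs from the outgroup's state, so for I, II the derived state is '0', and for the remaining characters it is '1'.
I: derived state '0' in Leptoinus and Scleroma only — synapomorphy for {Leptoinus, Scleroma}.
II (derived state '0') is shared by Leptoina, Leptoinus, and Scleroma — a synapomorphy uniting that clade.
III (derived state '1') is shared by all ingroup taxa — unites the whole ingroup.
IV (state '1') occurs in Acroyx and Scleroma but conflicts with the nesting implied by the other characters — most parsimoniously interpreted as homoplasy.
Most parsimonious ingroup topology: (((Scleroma,Leptoinus),Leptoina),Acroyx).
Changes per character on this tree: I: 1; II: 1; III: 1; IV: 2.
Total = 5.

5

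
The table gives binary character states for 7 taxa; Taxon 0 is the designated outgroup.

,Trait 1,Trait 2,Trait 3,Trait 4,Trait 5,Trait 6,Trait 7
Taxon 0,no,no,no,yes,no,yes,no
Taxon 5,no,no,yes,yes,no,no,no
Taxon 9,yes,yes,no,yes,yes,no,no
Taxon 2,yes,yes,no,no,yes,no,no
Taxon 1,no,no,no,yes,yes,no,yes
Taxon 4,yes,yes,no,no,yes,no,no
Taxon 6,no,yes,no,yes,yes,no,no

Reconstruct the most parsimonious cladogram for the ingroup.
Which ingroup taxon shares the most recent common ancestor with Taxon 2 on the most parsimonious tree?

Character polarity is set by the outgroup: the derived state is whichever differs from the outgroup's state, so for Trait 4, Trait 6 the derived state is 'no', and for the remaining characters it is 'yes'.
Only Taxon 2, Taxon 4, and Taxon 9 show the derived state 'yes' for Trait 1, supporting them as a clade.
Trait 2 (derived state 'yes') is shared by Taxon 2, Taxon 4, Taxon 6, and Taxon 9 — a synapomorphy uniting that clade.
Trait 3 (derived state 'yes') is unique to Taxon 5 (autapomorphy; uninformative for grouping).
Trait 4 (derived state 'no') is shared by Taxon 2 and Taxon 4 — a synapomorphy uniting that clade.
Trait 5: derived state 'yes' in Taxon 1, Taxon 2, Taxon 4, Taxon 6, and Taxon 9 only — synapomorphy for {Taxon 1, Taxon 2, Taxon 4, Taxon 6, Taxon 9}.
Trait 6 (derived state 'no') is shared by all ingroup taxa — unites the whole ingroup.
Trait 7: derived state 'yes' in Taxon 1 only — an autapomorphy, so it tells us nothing about relationships among taxa.
Most parsimonious ingroup topology: (((((Taxon 2,Taxon 4),Taxon 9),Taxon 6),Taxon 1),Taxon 5).
Taxon 2 and Taxon 4 form a cherry on this tree, so they are sister taxa.

Taxon 4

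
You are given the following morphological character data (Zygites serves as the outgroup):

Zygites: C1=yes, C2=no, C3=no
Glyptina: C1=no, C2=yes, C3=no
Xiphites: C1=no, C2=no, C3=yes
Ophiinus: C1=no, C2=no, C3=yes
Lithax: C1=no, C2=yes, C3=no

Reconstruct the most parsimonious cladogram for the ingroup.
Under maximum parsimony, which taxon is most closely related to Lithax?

Character polarity is set by the outgroup: the derived state is whichever differs from the outgroup's state, so for C1 the derived state is 'no', and for the remaining characters it is 'yes'.
All ingroup taxa share the derived state 'no' for C1; it defines the ingroup but does not resolve relationships within it.
C2 (derived state 'yes') is shared by Glyptina and Lithax — a synapomorphy uniting that clade.
Only Ophiinus and Xiphites show the derived state 'yes' for C3, supporting them as a clade.
Most parsimonious ingroup topology: ((Glyptina,Lithax),(Xiphites,Ophiinus)).
Lithax and Glyptina form a cherry on this tree, so they are sister taxa.

Glyptina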